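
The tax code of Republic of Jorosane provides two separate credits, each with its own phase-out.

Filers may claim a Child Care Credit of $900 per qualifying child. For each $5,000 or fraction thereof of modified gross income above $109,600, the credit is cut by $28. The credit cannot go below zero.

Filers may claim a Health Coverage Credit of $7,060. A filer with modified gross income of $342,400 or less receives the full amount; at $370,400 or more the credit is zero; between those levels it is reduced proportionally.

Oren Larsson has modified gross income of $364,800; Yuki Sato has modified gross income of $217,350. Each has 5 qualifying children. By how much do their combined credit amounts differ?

Oren ($364,800): Child Care Credit: base = 5 × $900 = $4,500. income exceeds $109,600 by $255,200, which is 52 full-or-partial $5,000 increments; reduction = 52 × $28 = $1,456, leaving $3,044. Health Coverage Credit: $364,800 is $22,400 into a $28,000 phase-out range, leaving 5,600/28,000 of the credit: $7,060 × 5,600/28,000 = $1,412. total $3,044 + $1,412 = $4,456
Yuki ($217,350): Child Care Credit: base = 5 × $900 = $4,500. income exceeds $109,600 by $107,750, which is 22 full-or-partial $5,000 increments; reduction = 22 × $28 = $616, leaving $3,884. Health Coverage Credit: $217,350 is at or below the $342,400 threshold, so the full $7,060 applies. total $3,884 + $7,060 = $10,944
Difference: |$4,456 − $10,944| = $6,488.

$6,488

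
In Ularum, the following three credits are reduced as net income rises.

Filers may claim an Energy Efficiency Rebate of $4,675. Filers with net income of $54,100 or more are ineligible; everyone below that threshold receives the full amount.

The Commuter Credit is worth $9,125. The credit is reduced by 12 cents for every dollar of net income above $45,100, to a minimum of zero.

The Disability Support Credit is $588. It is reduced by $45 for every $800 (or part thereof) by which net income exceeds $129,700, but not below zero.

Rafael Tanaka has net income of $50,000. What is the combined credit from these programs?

Energy Efficiency Rebate: $50,000 is below the $54,100 cutoff, so the full $4,675 applies.
Commuter Credit: 12% of the $4,900 excess over $45,100 is $588; credit = $9,125 − $588 = $8,537.
Disability Support Credit: $50,000 is at or below the $129,700 threshold, so the full $588 applies.
Total: $4,675 + $8,537 + $588 = $13,800.

$13,800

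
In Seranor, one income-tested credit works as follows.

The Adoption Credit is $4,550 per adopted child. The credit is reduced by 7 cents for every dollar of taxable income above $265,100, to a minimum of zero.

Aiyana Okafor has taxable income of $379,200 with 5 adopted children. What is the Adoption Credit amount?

Adoption Credit: base = 5 × $4,550 = $22,750. 7% of the $114,100 excess over $265,100 is $7,987; credit = $22,750 − $7,987 = $14,763.

$14,763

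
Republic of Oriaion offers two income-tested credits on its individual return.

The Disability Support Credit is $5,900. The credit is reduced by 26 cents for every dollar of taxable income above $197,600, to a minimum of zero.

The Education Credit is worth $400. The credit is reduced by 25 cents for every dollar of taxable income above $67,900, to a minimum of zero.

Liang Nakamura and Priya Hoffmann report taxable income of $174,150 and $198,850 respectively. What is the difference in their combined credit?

$325

Liang ($174,150): Disability Support Credit: $174,150 is at or below the $197,600 threshold, so the full $5,900 applies. Education Credit: 25% of the $106,250 excess over $67,900 is $26,562.50 ≥ base, so the credit is $0. total $5,900 + $0 = $5,900
Priya ($198,850): Disability Support Credit: 26% of the $1,250 excess over $197,600 is $325; credit = $5,900 − $325 = $5,575. Education Credit: 25% of the $130,950 excess over $67,900 is $32,737.50 ≥ base, so the credit is $0. total $5,575 + $0 = $5,575
Difference: |$5,900 − $5,575| = $325.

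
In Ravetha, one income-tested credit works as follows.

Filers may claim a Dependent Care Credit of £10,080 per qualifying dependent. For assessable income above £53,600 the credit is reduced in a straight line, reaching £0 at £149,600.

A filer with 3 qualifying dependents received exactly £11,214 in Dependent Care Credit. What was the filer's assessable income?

Full credit = 3 × £10,080 = £30,240.
£11,214 is 11,214/30,240 of the full £30,240, so 19,026/30,240 of the £96,000 range has been used: income = £53,600 + £96,000 × 19,026/30,240 = £114,000.

£114,000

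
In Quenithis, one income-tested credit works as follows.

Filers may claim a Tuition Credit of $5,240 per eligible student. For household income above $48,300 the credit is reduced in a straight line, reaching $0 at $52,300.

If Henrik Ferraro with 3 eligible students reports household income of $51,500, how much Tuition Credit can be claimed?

Tuition Credit: base = 3 × $5,240 = $15,720. $51,500 is $3,200 into a $4,000 phase-out range, leaving 800/4,000 of the credit: $15,720 × 800/4,000 = $3,144.

$3,144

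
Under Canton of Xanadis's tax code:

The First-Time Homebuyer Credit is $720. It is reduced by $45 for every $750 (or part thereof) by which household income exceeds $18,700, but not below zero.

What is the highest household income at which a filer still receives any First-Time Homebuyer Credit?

After 15 increments the reduction is 15 × $45 = $675, leaving $45; one more increment wipes it out. Increment 15 ends at excess 15 × $750 = $11,250, so the highest qualifying income is $18,700 + $11,250 = $29,950.

$29,950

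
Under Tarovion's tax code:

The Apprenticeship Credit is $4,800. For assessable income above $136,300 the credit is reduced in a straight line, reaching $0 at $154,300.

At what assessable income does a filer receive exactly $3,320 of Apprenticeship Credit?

$141,850

$3,320 is 3,320/4,800 of the full $4,800, so 1,480/4,800 of the $18,000 range has been used: income = $136,300 + $18,000 × 1,480/4,800 = $141,850.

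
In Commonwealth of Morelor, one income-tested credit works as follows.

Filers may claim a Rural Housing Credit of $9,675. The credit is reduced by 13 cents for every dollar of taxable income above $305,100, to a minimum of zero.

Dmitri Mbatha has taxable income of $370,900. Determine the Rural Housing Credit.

$1,121

Rural Housing Credit: 13% of the $65,800 excess over $305,100 is $8,554; credit = $9,675 − $8,554 = $1,121.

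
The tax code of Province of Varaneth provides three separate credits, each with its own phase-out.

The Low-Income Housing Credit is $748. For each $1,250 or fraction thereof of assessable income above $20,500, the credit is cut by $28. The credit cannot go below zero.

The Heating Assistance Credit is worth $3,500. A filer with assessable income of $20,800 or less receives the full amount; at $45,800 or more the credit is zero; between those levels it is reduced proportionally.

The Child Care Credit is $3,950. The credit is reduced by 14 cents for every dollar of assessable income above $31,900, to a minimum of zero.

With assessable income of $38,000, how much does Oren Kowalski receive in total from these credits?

Low-Income Housing Credit: income exceeds $20,500 by $17,500, which is 14 full-or-partial $1,250 increments; reduction = 14 × $28 = $392, leaving $356.
Heating Assistance Credit: $38,000 is $17,200 into a $25,000 phase-out range, leaving 7,800/25,000 of the credit: $3,500 × 7,800/25,000 = $1,092.
Child Care Credit: 14% of the $6,100 excess over $31,900 is $854; credit = $3,950 − $854 = $3,096.
Total: $356 + $1,092 + $3,096 = $4,544.

$4,544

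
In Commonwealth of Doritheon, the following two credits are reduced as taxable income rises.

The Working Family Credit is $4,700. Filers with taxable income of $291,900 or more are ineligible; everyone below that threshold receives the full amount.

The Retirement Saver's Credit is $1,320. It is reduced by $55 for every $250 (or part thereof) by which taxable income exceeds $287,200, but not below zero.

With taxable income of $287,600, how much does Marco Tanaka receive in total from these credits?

$5,910

Working Family Credit: $287,600 is below the $291,900 cutoff, so the full $4,700 applies.
Retirement Saver's Credit: income exceeds $287,200 by $400, which is 2 full-or-partial $250 increments; reduction = 2 × $55 = $110, leaving $1,210.
Total: $4,700 + $1,210 = $5,910.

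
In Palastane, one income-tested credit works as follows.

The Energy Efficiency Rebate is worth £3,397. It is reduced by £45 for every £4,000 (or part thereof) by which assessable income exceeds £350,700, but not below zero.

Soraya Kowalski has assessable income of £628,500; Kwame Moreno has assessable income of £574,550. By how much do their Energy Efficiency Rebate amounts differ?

£630

Soraya (£628,500): Energy Efficiency Rebate: income exceeds £350,700 by £277,800, which is 70 full-or-partial £4,000 increments; reduction = 70 × £45 = £3,150, leaving £247.
Kwame (£574,550): Energy Efficiency Rebate: income exceeds £350,700 by £223,850, which is 56 full-or-partial £4,000 increments; reduction = 56 × £45 = £2,520, leaving £877.
Difference: |£247 − £877| = £630.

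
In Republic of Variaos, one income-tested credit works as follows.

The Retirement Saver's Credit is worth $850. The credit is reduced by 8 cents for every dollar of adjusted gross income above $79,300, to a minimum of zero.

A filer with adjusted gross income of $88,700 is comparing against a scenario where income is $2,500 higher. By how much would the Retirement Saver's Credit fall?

$98

At $88,700 — 8% of the $9,400 excess over $79,300 is $752; credit = $850 − $752 = $98.
At $91,200 — 8% of the $11,900 excess over $79,300 is $952 ≥ base, so the credit is $0.
Lost: $98 − $0 = $98.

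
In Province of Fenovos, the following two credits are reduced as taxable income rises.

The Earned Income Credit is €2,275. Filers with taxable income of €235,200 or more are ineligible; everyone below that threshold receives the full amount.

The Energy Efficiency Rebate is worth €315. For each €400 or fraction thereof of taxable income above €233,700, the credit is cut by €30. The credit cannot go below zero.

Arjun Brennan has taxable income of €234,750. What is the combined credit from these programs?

€2,500

Earned Income Credit: €234,750 is below the €235,200 cutoff, so the full €2,275 applies.
Energy Efficiency Rebate: income exceeds €233,700 by €1,050, which is 3 full-or-partial €400 increments; reduction = 3 × €30 = €90, leaving €225.
Total: €2,275 + €225 = €2,500.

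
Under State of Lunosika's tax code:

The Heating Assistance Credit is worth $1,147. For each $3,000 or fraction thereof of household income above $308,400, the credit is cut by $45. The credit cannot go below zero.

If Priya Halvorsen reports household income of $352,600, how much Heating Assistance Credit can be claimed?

$472

Heating Assistance Credit: income exceeds $308,400 by $44,200, which is 15 full-or-partial $3,000 increments; reduction = 15 × $45 = $675, leaving $472.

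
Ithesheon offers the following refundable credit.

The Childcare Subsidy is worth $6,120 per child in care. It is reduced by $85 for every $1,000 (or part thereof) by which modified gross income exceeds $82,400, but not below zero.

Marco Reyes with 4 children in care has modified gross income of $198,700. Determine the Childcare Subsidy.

$14,535

Childcare Subsidy: base = 4 × $6,120 = $24,480. income exceeds $82,400 by $116,300, which is 117 full-or-partial $1,000 increments; reduction = 117 × $85 = $9,945, leaving $14,535.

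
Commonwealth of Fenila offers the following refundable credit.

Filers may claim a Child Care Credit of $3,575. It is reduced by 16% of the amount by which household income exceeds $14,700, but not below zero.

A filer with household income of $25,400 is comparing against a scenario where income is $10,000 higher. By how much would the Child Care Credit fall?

At $25,400 — 16% of the $10,700 excess over $14,700 is $1,712; credit = $3,575 − $1,712 = $1,863.
At $35,400 — 16% of the $20,700 excess over $14,700 is $3,312; credit = $3,575 − $3,312 = $263.
Lost: $1,863 − $263 = $1,600.

$1,600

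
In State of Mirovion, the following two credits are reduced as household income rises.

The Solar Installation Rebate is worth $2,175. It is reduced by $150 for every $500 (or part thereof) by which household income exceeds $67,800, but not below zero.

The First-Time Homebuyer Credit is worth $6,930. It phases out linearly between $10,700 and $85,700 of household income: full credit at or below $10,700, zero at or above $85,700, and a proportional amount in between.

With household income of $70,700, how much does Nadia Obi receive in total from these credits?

$2,661

Solar Installation Rebate: income exceeds $67,800 by $2,900, which is 6 full-or-partial $500 increments; reduction = 6 × $150 = $900, leaving $1,275.
First-Time Homebuyer Credit: $70,700 is $60,000 into a $75,000 phase-out range, leaving 15,000/75,000 of the credit: $6,930 × 15,000/75,000 = $1,386.
Total: $1,275 + $1,386 = $2,661.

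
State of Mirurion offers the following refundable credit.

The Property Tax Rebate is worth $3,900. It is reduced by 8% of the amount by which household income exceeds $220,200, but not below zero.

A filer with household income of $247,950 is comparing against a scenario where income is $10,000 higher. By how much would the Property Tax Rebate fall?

$800

At $247,950 — 8% of the $27,750 excess over $220,200 is $2,220; credit = $3,900 − $2,220 = $1,680.
At $257,950 — 8% of the $37,750 excess over $220,200 is $3,020; credit = $3,900 − $3,020 = $880.
Lost: $1,680 − $880 = $800.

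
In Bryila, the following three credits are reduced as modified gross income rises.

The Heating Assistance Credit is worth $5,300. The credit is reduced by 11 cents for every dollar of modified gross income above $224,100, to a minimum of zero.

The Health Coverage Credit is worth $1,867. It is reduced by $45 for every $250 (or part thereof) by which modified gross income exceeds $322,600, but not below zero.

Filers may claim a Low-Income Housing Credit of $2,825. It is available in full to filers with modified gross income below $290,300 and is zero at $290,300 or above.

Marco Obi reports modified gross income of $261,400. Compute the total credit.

Heating Assistance Credit: 11% of the $37,300 excess over $224,100 is $4,103; credit = $5,300 − $4,103 = $1,197.
Health Coverage Credit: $261,400 is at or below the $322,600 threshold, so the full $1,867 applies.
Low-Income Housing Credit: $261,400 is below the $290,300 cutoff, so the full $2,825 applies.
Total: $1,197 + $1,867 + $2,825 = $5,889.

$5,889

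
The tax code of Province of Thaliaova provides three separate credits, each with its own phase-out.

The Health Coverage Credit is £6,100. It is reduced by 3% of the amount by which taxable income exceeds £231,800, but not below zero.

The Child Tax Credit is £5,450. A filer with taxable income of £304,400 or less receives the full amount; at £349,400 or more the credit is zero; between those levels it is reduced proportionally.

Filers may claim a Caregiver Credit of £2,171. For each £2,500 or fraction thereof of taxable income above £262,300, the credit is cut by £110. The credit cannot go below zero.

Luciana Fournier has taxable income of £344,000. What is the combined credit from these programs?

£3,388

Health Coverage Credit: 3% of the £112,200 excess over £231,800 is £3,366; credit = £6,100 − £3,366 = £2,734.
Child Tax Credit: £344,000 is £39,600 into a £45,000 phase-out range, leaving 5,400/45,000 of the credit: £5,450 × 5,400/45,000 = £654.
Caregiver Credit: income exceeds £262,300 by £81,700 → 33 increments × £110 = £3,630 ≥ base, so the credit is £0.
Total: £2,734 + £654 + £0 = £3,388.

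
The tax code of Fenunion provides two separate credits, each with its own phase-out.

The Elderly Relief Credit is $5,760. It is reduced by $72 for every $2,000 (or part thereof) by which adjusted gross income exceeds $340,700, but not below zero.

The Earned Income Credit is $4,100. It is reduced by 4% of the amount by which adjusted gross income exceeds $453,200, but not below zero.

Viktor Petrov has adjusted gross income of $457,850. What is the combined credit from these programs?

$5,426

Elderly Relief Credit: income exceeds $340,700 by $117,150, which is 59 full-or-partial $2,000 increments; reduction = 59 × $72 = $4,248, leaving $1,512.
Earned Income Credit: 4% of the $4,650 excess over $453,200 is $186; credit = $4,100 − $186 = $3,914.
Total: $1,512 + $3,914 = $5,426.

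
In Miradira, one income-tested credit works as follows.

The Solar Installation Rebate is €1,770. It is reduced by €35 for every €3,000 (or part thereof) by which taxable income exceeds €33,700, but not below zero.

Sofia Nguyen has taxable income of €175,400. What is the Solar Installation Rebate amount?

Solar Installation Rebate: income exceeds €33,700 by €141,700, which is 48 full-or-partial €3,000 increments; reduction = 48 × €35 = €1,680, leaving €90.

€90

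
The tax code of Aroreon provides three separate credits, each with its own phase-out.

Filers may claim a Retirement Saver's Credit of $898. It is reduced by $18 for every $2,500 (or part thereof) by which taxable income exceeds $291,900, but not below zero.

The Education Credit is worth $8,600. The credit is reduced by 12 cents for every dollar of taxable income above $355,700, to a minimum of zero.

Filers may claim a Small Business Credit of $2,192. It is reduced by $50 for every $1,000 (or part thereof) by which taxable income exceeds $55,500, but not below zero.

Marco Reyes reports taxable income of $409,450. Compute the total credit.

$2,184

Retirement Saver's Credit: income exceeds $291,900 by $117,550, which is 48 full-or-partial $2,500 increments; reduction = 48 × $18 = $864, leaving $34.
Education Credit: 12% of the $53,750 excess over $355,700 is $6,450; credit = $8,600 − $6,450 = $2,150.
Small Business Credit: income exceeds $55,500 by $353,950 → 354 increments × $50 = $17,700 ≥ base, so the credit is $0.
Total: $34 + $2,150 + $0 = $2,184.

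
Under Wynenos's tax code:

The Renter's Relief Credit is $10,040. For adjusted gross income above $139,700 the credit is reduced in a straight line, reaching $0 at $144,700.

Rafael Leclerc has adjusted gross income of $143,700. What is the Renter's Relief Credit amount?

Renter's Relief Credit: $143,700 is $4,000 into a $5,000 phase-out range, leaving 1,000/5,000 of the credit: $10,040 × 1,000/5,000 = $2,008.

$2,008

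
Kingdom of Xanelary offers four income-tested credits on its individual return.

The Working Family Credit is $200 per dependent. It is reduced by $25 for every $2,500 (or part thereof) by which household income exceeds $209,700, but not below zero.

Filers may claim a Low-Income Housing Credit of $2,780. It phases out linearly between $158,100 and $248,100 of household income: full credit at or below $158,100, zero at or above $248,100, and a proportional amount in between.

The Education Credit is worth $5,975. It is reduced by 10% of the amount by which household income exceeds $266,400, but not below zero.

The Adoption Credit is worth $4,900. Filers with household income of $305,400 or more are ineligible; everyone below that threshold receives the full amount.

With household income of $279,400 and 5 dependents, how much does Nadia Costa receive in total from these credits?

$9,875

Working Family Credit: base = 5 × $200 = $1,000. income exceeds $209,700 by $69,700, which is 28 full-or-partial $2,500 increments; reduction = 28 × $25 = $700, leaving $300.
Low-Income Housing Credit: $279,400 is at or above $248,100, so the credit is $0.
Education Credit: 10% of the $13,000 excess over $266,400 is $1,300; credit = $5,975 − $1,300 = $4,675.
Adoption Credit: $279,400 is below the $305,400 cutoff, so the full $4,900 applies.
Total: $300 + $0 + $4,675 + $4,900 = $9,875.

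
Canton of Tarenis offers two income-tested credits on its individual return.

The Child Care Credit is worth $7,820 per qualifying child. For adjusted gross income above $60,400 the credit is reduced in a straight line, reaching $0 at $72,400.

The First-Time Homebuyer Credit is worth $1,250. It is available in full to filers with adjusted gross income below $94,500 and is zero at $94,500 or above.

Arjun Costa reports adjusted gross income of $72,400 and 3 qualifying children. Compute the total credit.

Child Care Credit: base = 3 × $7,820 = $23,460. $72,400 is at or above $72,400, so the credit is $0.
First-Time Homebuyer Credit: $72,400 is below the $94,500 cutoff, so the full $1,250 applies.
Total: $0 + $1,250 = $1,250.

$1,250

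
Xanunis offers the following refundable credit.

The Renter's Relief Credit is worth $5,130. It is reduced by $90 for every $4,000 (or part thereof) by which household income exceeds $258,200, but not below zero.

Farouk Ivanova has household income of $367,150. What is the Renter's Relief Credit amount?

$2,610

Renter's Relief Credit: income exceeds $258,200 by $108,950, which is 28 full-or-partial $4,000 increments; reduction = 28 × $90 = $2,520, leaving $2,610.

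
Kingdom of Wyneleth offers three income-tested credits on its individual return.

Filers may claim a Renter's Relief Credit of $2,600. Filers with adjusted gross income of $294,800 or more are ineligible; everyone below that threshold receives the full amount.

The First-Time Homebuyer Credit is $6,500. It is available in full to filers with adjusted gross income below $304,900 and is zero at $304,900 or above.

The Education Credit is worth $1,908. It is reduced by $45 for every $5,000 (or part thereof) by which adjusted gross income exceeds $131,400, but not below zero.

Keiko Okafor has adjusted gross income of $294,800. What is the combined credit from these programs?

Renter's Relief Credit: $294,800 meets or exceeds the $294,800 cutoff, so the credit is $0.
First-Time Homebuyer Credit: $294,800 is below the $304,900 cutoff, so the full $6,500 applies.
Education Credit: income exceeds $131,400 by $163,400, which is 33 full-or-partial $5,000 increments; reduction = 33 × $45 = $1,485, leaving $423.
Total: $0 + $6,500 + $423 = $6,923.

$6,923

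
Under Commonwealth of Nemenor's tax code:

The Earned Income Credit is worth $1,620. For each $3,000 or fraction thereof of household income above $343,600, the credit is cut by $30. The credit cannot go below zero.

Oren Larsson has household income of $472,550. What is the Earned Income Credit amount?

$330

Earned Income Credit: income exceeds $343,600 by $128,950, which is 43 full-or-partial $3,000 increments; reduction = 43 × $30 = $1,290, leaving $330.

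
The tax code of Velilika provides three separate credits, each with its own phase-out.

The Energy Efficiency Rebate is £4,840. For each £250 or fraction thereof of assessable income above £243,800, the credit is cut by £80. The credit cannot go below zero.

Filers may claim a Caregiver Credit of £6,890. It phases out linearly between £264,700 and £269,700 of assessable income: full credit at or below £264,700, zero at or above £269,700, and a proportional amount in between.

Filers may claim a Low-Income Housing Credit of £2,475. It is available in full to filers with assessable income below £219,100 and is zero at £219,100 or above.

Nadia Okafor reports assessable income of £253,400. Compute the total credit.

Energy Efficiency Rebate: income exceeds £243,800 by £9,600, which is 39 full-or-partial £250 increments; reduction = 39 × £80 = £3,120, leaving £1,720.
Caregiver Credit: £253,400 is at or below the £264,700 threshold, so the full £6,890 applies.
Low-Income Housing Credit: £253,400 meets or exceeds the £219,100 cutoff, so the credit is £0.
Total: £1,720 + £6,890 + £0 = £8,610.

£8,610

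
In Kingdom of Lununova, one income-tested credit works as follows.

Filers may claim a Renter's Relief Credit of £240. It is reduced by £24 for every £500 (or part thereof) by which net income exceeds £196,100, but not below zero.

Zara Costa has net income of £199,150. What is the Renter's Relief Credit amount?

Renter's Relief Credit: income exceeds £196,100 by £3,050, which is 7 full-or-partial £500 increments; reduction = 7 × £24 = £168, leaving £72.

£72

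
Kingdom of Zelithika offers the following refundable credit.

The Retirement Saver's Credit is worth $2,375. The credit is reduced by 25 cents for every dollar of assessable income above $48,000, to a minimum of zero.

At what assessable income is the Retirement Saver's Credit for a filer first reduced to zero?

The credit falls by 25% of each dollar above $48,000, so it reaches zero when the excess is $2,375 / 25% = $9,500: income = $48,000 + $9,500 = $57,500.

$57,500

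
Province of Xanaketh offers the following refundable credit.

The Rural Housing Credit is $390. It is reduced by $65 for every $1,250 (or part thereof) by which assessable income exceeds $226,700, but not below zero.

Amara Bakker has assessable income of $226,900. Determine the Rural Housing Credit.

$325

Rural Housing Credit: income exceeds $226,700 by $200, which is 1 full-or-partial $1,250 increment; reduction = 1 × $65 = $65, leaving $325.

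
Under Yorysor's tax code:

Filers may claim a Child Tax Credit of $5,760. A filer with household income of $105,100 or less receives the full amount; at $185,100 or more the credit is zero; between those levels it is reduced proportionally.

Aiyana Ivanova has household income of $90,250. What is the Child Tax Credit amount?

Child Tax Credit: $90,250 is at or below the $105,100 threshold, so the full $5,760 applies.

$5,760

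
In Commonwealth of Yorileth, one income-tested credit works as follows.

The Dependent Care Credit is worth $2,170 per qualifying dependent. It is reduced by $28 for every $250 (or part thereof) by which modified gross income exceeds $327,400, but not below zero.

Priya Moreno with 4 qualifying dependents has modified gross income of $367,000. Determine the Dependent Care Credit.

Dependent Care Credit: base = 4 × $2,170 = $8,680. income exceeds $327,400 by $39,600, which is 159 full-or-partial $250 increments; reduction = 159 × $28 = $4,452, leaving $4,228.

$4,228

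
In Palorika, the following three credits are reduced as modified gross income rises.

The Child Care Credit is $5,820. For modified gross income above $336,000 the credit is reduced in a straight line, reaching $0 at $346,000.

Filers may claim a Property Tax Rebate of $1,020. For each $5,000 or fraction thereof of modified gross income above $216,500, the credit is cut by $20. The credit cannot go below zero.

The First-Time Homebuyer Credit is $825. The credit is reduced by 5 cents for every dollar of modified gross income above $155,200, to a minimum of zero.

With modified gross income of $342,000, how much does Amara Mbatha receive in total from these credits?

Child Care Credit: $342,000 is $6,000 into a $10,000 phase-out range, leaving 4,000/10,000 of the credit: $5,820 × 4,000/10,000 = $2,328.
Property Tax Rebate: income exceeds $216,500 by $125,500, which is 26 full-or-partial $5,000 increments; reduction = 26 × $20 = $520, leaving $500.
First-Time Homebuyer Credit: 5% of the $186,800 excess over $155,200 is $9,340 ≥ base, so the credit is $0.
Total: $2,328 + $500 + $0 = $2,828.

$2,828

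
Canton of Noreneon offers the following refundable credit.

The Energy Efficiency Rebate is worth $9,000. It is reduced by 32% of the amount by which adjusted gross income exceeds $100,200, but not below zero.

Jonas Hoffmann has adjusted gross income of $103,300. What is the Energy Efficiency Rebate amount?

$8,008

Energy Efficiency Rebate: 32% of the $3,100 excess over $100,200 is $992; credit = $9,000 − $992 = $8,008.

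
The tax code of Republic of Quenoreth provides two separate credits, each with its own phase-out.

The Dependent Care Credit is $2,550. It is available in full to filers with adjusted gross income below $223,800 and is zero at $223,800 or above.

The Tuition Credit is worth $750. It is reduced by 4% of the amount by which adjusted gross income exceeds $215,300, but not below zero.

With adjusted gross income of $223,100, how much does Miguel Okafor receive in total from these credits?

$2,988

Dependent Care Credit: $223,100 is below the $223,800 cutoff, so the full $2,550 applies.
Tuition Credit: 4% of the $7,800 excess over $215,300 is $312; credit = $750 − $312 = $438.
Total: $2,550 + $438 = $2,988.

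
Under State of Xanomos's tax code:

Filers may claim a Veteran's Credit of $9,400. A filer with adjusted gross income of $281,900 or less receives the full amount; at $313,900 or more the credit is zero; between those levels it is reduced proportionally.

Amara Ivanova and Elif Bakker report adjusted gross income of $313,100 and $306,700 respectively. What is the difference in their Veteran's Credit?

Amara ($313,100): Veteran's Credit: $313,100 is $31,200 into a $32,000 phase-out range, leaving 800/32,000 of the credit: $9,400 × 800/32,000 = $235.
Elif ($306,700): Veteran's Credit: $306,700 is $24,800 into a $32,000 phase-out range, leaving 7,200/32,000 of the credit: $9,400 × 7,200/32,000 = $2,115.
Difference: |$235 − $2,115| = $1,880.

$1,880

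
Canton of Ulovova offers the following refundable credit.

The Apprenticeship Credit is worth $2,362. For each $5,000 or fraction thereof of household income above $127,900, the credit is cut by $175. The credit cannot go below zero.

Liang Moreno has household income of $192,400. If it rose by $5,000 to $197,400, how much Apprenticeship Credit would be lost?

At $192,400 — income exceeds $127,900 by $64,500, which is 13 full-or-partial $5,000 increments; reduction = 13 × $175 = $2,275, leaving $87.
At $197,400 — income exceeds $127,900 by $69,500 → 14 increments × $175 = $2,450 ≥ base, so the credit is $0.
Lost: $87 − $0 = $87.

$87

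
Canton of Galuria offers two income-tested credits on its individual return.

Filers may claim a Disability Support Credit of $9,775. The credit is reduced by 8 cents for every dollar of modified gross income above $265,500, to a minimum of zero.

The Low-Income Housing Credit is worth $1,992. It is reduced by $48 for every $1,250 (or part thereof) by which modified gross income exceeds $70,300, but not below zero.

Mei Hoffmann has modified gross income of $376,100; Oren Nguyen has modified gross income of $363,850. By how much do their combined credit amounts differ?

Mei ($376,100): Disability Support Credit: 8% of the $110,600 excess over $265,500 is $8,848; credit = $9,775 − $8,848 = $927. Low-Income Housing Credit: income exceeds $70,300 by $305,800 → 245 increments × $48 = $11,760 ≥ base, so the credit is $0. total $927 + $0 = $927
Oren ($363,850): Disability Support Credit: 8% of the $98,350 excess over $265,500 is $7,868; credit = $9,775 − $7,868 = $1,907. Low-Income Housing Credit: income exceeds $70,300 by $293,550 → 235 increments × $48 = $11,280 ≥ base, so the credit is $0. total $1,907 + $0 = $1,907
Difference: |$927 − $1,907| = $980.

$980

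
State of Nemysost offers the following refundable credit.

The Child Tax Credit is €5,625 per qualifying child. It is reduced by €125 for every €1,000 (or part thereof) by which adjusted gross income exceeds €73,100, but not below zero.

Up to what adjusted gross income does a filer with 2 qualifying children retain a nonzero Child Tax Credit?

€162,100

Full credit = 2 × €5,625 = €11,250.
After 89 increments the reduction is 89 × €125 = €11,125, leaving €125; one more increment wipes it out. Increment 89 ends at excess 89 × €1,000 = €89,000, so the highest qualifying income is €73,100 + €89,000 = €162,100.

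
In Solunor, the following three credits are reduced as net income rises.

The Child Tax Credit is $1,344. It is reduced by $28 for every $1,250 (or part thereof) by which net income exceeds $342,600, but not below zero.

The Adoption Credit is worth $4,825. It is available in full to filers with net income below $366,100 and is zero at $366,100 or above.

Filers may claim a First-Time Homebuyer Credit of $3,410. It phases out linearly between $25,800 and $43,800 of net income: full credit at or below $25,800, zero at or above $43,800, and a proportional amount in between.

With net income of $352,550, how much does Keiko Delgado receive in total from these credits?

Child Tax Credit: income exceeds $342,600 by $9,950, which is 8 full-or-partial $1,250 increments; reduction = 8 × $28 = $224, leaving $1,120.
Adoption Credit: $352,550 is below the $366,100 cutoff, so the full $4,825 applies.
First-Time Homebuyer Credit: $352,550 is at or above $43,800, so the credit is $0.
Total: $1,120 + $4,825 + $0 = $5,945.

$5,945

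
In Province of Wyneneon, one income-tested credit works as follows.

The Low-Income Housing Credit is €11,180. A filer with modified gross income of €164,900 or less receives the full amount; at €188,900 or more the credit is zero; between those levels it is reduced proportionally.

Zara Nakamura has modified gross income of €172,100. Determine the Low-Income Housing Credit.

€7,826

Low-Income Housing Credit: €172,100 is €7,200 into a €24,000 phase-out range, leaving 16,800/24,000 of the credit: €11,180 × 16,800/24,000 = €7,826.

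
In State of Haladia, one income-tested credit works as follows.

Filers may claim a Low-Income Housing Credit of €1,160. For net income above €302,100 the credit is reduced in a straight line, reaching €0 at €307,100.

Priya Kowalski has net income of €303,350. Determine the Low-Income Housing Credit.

Low-Income Housing Credit: €303,350 is €1,250 into a €5,000 phase-out range, leaving 3,750/5,000 of the credit: €1,160 × 3,750/5,000 = €870.

€870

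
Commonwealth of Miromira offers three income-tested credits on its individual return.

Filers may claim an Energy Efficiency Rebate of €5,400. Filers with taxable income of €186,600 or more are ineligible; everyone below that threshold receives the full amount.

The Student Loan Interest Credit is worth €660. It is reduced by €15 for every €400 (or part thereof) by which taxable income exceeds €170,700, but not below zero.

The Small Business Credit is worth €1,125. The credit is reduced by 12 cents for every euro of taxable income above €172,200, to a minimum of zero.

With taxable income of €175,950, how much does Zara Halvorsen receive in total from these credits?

Energy Efficiency Rebate: €175,950 is below the €186,600 cutoff, so the full €5,400 applies.
Student Loan Interest Credit: income exceeds €170,700 by €5,250, which is 14 full-or-partial €400 increments; reduction = 14 × €15 = €210, leaving €450.
Small Business Credit: 12% of the €3,750 excess over €172,200 is €450; credit = €1,125 − €450 = €675.
Total: €5,400 + €450 + €675 = €6,525.

€6,525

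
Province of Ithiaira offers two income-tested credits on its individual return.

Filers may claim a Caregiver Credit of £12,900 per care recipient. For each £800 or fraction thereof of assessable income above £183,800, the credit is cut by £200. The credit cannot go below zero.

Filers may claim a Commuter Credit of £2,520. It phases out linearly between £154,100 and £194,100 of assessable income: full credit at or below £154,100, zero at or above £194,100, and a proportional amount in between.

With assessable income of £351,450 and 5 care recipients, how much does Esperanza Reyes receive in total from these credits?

Caregiver Credit: base = 5 × £12,900 = £64,500. income exceeds £183,800 by £167,650, which is 210 full-or-partial £800 increments; reduction = 210 × £200 = £42,000, leaving £22,500.
Commuter Credit: £351,450 is at or above £194,100, so the credit is £0.
Total: £22,500 + £0 = £22,500.

£22,500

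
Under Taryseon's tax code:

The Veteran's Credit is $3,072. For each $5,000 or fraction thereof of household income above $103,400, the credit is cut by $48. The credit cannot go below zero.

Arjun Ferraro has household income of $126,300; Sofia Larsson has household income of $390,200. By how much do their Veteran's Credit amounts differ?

$2,544

Arjun ($126,300): Veteran's Credit: income exceeds $103,400 by $22,900, which is 5 full-or-partial $5,000 increments; reduction = 5 × $48 = $240, leaving $2,832.
Sofia ($390,200): Veteran's Credit: income exceeds $103,400 by $286,800, which is 58 full-or-partial $5,000 increments; reduction = 58 × $48 = $2,784, leaving $288.
Difference: |$2,832 − $288| = $2,544.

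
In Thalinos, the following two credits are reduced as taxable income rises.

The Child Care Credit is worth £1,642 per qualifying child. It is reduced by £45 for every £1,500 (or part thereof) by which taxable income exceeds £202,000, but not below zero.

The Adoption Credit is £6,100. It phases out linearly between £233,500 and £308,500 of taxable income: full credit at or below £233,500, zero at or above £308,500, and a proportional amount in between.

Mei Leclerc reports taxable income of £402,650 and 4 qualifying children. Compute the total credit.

Child Care Credit: base = 4 × £1,642 = £6,568. income exceeds £202,000 by £200,650, which is 134 full-or-partial £1,500 increments; reduction = 134 × £45 = £6,030, leaving £538.
Adoption Credit: £402,650 is at or above £308,500, so the credit is £0.
Total: £538 + £0 = £538.

£538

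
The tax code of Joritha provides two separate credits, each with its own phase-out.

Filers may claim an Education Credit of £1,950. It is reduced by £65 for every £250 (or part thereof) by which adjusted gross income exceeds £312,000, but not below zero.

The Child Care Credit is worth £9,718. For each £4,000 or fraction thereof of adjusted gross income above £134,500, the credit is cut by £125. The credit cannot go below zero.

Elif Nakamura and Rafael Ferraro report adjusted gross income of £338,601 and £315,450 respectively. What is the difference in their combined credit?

£1,790

Elif (£338,601): Education Credit: income exceeds £312,000 by £26,601 → 107 increments × £65 = £6,955 ≥ base, so the credit is £0. Child Care Credit: income exceeds £134,500 by £204,101, which is 52 full-or-partial £4,000 increments; reduction = 52 × £125 = £6,500, leaving £3,218. total £0 + £3,218 = £3,218
Rafael (£315,450): Education Credit: income exceeds £312,000 by £3,450, which is 14 full-or-partial £250 increments; reduction = 14 × £65 = £910, leaving £1,040. Child Care Credit: income exceeds £134,500 by £180,950, which is 46 full-or-partial £4,000 increments; reduction = 46 × £125 = £5,750, leaving £3,968. total £1,040 + £3,968 = £5,008
Difference: |£3,218 − £5,008| = £1,790.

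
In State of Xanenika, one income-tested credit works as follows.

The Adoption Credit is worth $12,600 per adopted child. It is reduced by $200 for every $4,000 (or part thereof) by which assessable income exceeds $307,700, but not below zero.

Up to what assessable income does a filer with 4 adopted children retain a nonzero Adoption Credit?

$1,311,700

Full credit = 4 × $12,600 = $50,400.
After 251 increments the reduction is 251 × $200 = $50,200, leaving $200; one more increment wipes it out. Increment 251 ends at excess 251 × $4,000 = $1,004,000, so the highest qualifying income is $307,700 + $1,004,000 = $1,311,700.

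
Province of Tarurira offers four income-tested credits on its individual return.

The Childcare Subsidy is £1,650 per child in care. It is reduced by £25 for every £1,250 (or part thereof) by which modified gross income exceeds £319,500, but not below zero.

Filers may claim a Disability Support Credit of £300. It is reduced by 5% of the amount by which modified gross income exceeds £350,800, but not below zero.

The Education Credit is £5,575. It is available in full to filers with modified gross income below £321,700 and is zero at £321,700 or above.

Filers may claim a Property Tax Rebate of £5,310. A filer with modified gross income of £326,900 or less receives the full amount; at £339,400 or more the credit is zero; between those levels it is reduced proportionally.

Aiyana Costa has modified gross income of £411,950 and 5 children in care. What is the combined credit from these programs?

£6,400

Childcare Subsidy: base = 5 × £1,650 = £8,250. income exceeds £319,500 by £92,450, which is 74 full-or-partial £1,250 increments; reduction = 74 × £25 = £1,850, leaving £6,400.
Disability Support Credit: 5% of the £61,150 excess over £350,800 is £3,057.50 ≥ base, so the credit is £0.
Education Credit: £411,950 meets or exceeds the £321,700 cutoff, so the credit is £0.
Property Tax Rebate: £411,950 is at or above £339,400, so the credit is £0.
Total: £6,400 + £0 + £0 + £0 = £6,400.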